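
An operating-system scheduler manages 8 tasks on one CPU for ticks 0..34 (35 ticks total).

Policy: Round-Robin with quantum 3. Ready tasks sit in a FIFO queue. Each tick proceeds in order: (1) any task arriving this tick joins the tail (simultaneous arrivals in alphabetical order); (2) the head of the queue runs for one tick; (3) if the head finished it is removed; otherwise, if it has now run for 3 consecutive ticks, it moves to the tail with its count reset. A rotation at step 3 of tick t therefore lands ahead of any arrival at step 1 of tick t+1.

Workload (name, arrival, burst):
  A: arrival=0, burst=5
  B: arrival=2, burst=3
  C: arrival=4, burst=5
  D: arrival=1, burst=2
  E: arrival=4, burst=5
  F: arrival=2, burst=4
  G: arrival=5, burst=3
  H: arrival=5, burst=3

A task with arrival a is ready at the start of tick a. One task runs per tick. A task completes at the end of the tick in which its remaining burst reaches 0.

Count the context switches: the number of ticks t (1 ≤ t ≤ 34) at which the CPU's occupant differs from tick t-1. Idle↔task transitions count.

context switches = 12

t=0: queue=[A] q_used=0 → run A
t=1: queue=[A,D] q_used=1 → run A
t=2: queue=[A,D,B,F] q_used=2 → run A
t=3: queue=[D,B,F,A] q_used=0 → run D
t=4: queue=[D,B,F,A,C,E] q_used=1 → run D
t=5: queue=[B,F,A,C,E,G,H] q_used=0 → run B
t=6: queue=[B,F,A,C,E,G,H] q_used=1 → run B
t=7: queue=[B,F,A,C,E,G,H] q_used=2 → run B
t=8: queue=[F,A,C,E,G,H] q_used=0 → run F
t=9: queue=[F,A,C,E,G,H] q_used=1 → run F
t=10: queue=[F,A,C,E,G,H] q_used=2 → run F
t=11: queue=[A,C,E,G,H,F] q_used=0 → run A
t=12: queue=[A,C,E,G,H,F] q_used=1 → run A
t=13: queue=[C,E,G,H,F] q_used=0 → run C
t=14: queue=[C,E,G,H,F] q_used=1 → run C
t=15: queue=[C,E,G,H,F] q_used=2 → run C
t=16: queue=[E,G,H,F,C] q_used=0 → run E
t=17: queue=[E,G,H,F,C] q_used=1 → run E
t=18: queue=[E,G,H,F,C] q_used=2 → run E
t=19: queue=[G,H,F,C,E] q_used=0 → run G
t=20: queue=[G,H,F,C,E] q_used=1 → run G
t=21: queue=[G,H,F,C,E] q_used=2 → run G
t=22: queue=[H,F,C,E] q_used=0 → run H
t=23: queue=[H,F,C,E] q_used=1 → run H
t=24: queue=[H,F,C,E] q_used=2 → run H
t=25: queue=[F,C,E] q_used=0 → run F
t=26: queue=[C,E] q_used=0 → run C
t=27: queue=[C,E] q_used=1 → run C
t=28: queue=[E] q_used=0 → run E
t=29: queue=[E] q_used=1 → run E
t=30: (idle)
t=31: (idle)
t=32: (idle)
t=33: (idle)
t=34: (idle)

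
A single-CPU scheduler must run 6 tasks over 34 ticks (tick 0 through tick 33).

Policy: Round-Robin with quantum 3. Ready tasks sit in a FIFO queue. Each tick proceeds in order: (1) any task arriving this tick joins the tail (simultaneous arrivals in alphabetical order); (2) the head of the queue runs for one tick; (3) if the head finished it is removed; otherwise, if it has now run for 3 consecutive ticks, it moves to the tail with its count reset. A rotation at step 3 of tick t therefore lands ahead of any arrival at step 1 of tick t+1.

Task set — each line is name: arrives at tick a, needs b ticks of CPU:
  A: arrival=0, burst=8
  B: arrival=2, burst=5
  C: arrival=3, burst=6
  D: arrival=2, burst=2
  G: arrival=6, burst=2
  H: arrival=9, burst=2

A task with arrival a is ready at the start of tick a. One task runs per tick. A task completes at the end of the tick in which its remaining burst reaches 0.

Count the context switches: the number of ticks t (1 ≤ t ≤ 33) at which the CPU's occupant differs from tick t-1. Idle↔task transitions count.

context switches = 10

t=0: queue=[A] q_used=0 → run A
t=1: queue=[A] q_used=1 → run A
t=2: queue=[A,B,D] q_used=2 → run A
t=3: queue=[B,D,A,C] q_used=0 → run B
t=4: queue=[B,D,A,C] q_used=1 → run B
t=5: queue=[B,D,A,C] q_used=2 → run B
t=6: queue=[D,A,C,B,G] q_used=0 → run D
t=7: queue=[D,A,C,B,G] q_used=1 → run D
t=8: queue=[A,C,B,G] q_used=0 → run A
t=9: queue=[A,C,B,G,H] q_used=1 → run A
t=10: queue=[A,C,B,G,H] q_used=2 → run A
t=11: queue=[C,B,G,H,A] q_used=0 → run C
t=12: queue=[C,B,G,H,A] q_used=1 → run C
t=13: queue=[C,B,G,H,A] q_used=2 → run C
t=14: queue=[B,G,H,A,C] q_used=0 → run B
t=15: queue=[B,G,H,A,C] q_used=1 → run B
t=16: queue=[G,H,A,C] q_used=0 → run G
t=17: queue=[G,H,A,C] q_used=1 → run G
t=18: queue=[H,A,C] q_used=0 → run H
t=19: queue=[H,A,C] q_used=1 → run H
t=20: queue=[A,C] q_used=0 → run A
t=21: queue=[A,C] q_used=1 → run A
t=22: queue=[C] q_used=0 → run C
t=23: queue=[C] q_used=1 → run C
t=24: queue=[C] q_used=2 → run C
t=25: (idle)
t=26: (idle)
t=27: (idle)
t=28: (idle)
t=29: (idle)
t=30: (idle)
t=31: (idle)
t=32: (idle)
t=33: (idle)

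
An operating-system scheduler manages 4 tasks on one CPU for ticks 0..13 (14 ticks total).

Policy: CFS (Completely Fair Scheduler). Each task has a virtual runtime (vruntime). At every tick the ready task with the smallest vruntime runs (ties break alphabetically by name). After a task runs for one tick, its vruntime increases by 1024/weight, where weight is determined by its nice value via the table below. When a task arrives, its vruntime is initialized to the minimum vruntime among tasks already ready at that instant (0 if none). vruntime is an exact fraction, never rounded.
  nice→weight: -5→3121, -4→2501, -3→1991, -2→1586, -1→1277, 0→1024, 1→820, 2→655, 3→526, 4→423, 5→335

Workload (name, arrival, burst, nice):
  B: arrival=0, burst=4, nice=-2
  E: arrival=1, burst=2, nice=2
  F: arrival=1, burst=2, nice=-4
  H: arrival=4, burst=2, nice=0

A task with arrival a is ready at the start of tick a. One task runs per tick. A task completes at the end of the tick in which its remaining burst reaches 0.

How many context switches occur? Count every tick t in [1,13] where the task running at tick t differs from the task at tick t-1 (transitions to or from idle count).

context switches = 7

t=0: vr[B=0] → run B
t=1: vr[B=512/793 E=512/793 F=512/793] → run B
t=2: vr[B=1024/793 E=512/793 F=512/793] → run E
t=3: vr[B=1024/793 E=1147392/519415 F=512/793] → run F
t=4: vr[B=1024/793 E=1147392/519415 F=34304/32513 H=34304/32513] → run F
t=5: vr[B=1024/793 E=1147392/519415 H=34304/32513] → run H
t=6: vr[B=1024/793 E=1147392/519415 H=66817/32513] → run B
t=7: vr[B=1536/793 E=1147392/519415 H=66817/32513] → run B
t=8: vr[E=1147392/519415 H=66817/32513] → run H
t=9: vr[E=1147392/519415] → run E
t=10: (idle)
t=11: (idle)
t=12: (idle)
t=13: (idle)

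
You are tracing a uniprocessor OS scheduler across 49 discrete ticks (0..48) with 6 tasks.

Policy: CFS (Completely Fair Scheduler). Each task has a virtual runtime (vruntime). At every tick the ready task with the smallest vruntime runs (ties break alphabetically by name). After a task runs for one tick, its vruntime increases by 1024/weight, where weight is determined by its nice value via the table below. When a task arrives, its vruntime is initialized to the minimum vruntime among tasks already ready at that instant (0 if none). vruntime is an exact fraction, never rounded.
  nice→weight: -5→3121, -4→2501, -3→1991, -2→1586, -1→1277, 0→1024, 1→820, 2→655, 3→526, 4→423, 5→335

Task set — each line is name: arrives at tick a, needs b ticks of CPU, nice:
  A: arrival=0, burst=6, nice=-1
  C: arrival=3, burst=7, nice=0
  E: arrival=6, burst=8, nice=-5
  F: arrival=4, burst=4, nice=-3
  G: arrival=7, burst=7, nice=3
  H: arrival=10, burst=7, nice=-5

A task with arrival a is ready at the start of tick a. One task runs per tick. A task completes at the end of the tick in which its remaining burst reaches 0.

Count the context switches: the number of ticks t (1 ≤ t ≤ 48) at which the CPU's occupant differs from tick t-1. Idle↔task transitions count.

context switches = 31

t=0: vr[A=0] → run A
t=1: vr[A=1024/1277] → run A
t=2: vr[A=2048/1277] → run A
t=3: vr[A=3072/1277 C=3072/1277] → run A
t=4: vr[A=4096/1277 C=3072/1277 F=3072/1277] → run C
t=5: vr[A=4096/1277 C=4349/1277 F=3072/1277] → run F
t=6: vr[A=4096/1277 C=4349/1277 E=7424000/2542507 F=7424000/2542507] → run E
t=7: vr[A=4096/1277 C=4349/1277 E=25773831168/7935164347 F=7424000/2542507 G=7424000/2542507] → run F
t=8: vr[A=4096/1277 C=4349/1277 E=25773831168/7935164347 F=8731648/2542507 G=7424000/2542507] → run G
t=9: vr[A=4096/1277 C=4349/1277 E=25773831168/7935164347 F=8731648/2542507 G=3254275584/668679341] → run A
t=10: vr[A=5120/1277 C=4349/1277 E=25773831168/7935164347 F=8731648/2542507 G=3254275584/668679341 H=25773831168/7935164347] → run E
t=11: vr[A=5120/1277 C=4349/1277 E=28377358336/7935164347 F=8731648/2542507 G=3254275584/668679341 H=25773831168/7935164347] → run H
t=12: vr[A=5120/1277 C=4349/1277 E=28377358336/7935164347 F=8731648/2542507 G=3254275584/668679341 H=28377358336/7935164347] → run C
t=13: vr[A=5120/1277 C=5626/1277 E=28377358336/7935164347 F=8731648/2542507 G=3254275584/668679341 H=28377358336/7935164347] → run F
t=14: vr[A=5120/1277 C=5626/1277 E=28377358336/7935164347 F=10039296/2542507 G=3254275584/668679341 H=28377358336/7935164347] → run E
t=15: vr[A=5120/1277 C=5626/1277 E=30980885504/7935164347 F=10039296/2542507 G=3254275584/668679341 H=28377358336/7935164347] → run H
t=16: vr[A=5120/1277 C=5626/1277 E=30980885504/7935164347 F=10039296/2542507 G=3254275584/668679341 H=30980885504/7935164347] → run E
t=17: vr[A=5120/1277 C=5626/1277 E=33584412672/7935164347 F=10039296/2542507 G=3254275584/668679341 H=30980885504/7935164347] → run H
t=18: vr[A=5120/1277 C=5626/1277 E=33584412672/7935164347 F=10039296/2542507 G=3254275584/668679341 H=33584412672/7935164347] → run F
t=19: vr[A=5120/1277 C=5626/1277 E=33584412672/7935164347 G=3254275584/668679341 H=33584412672/7935164347] → run A
t=20: vr[C=5626/1277 E=33584412672/7935164347 G=3254275584/668679341 H=33584412672/7935164347] → run E
t=21: vr[C=5626/1277 E=36187939840/7935164347 G=3254275584/668679341 H=33584412672/7935164347] → run H
t=22: vr[C=5626/1277 E=36187939840/7935164347 G=3254275584/668679341 H=36187939840/7935164347] → run C
t=23: vr[C=6903/1277 E=36187939840/7935164347 G=3254275584/668679341 H=36187939840/7935164347] → run E
t=24: vr[C=6903/1277 E=38791467008/7935164347 G=3254275584/668679341 H=36187939840/7935164347] → run H
t=25: vr[C=6903/1277 E=38791467008/7935164347 G=3254275584/668679341 H=38791467008/7935164347] → run G
t=26: vr[C=6903/1277 E=38791467008/7935164347 G=4556039168/668679341 H=38791467008/7935164347] → run E
t=27: vr[C=6903/1277 E=41394994176/7935164347 G=4556039168/668679341 H=38791467008/7935164347] → run H
t=28: vr[C=6903/1277 E=41394994176/7935164347 G=4556039168/668679341 H=41394994176/7935164347] → run E
t=29: vr[C=6903/1277 G=4556039168/668679341 H=41394994176/7935164347] → run H
t=30: vr[C=6903/1277 G=4556039168/668679341] → run C
t=31: vr[C=8180/1277 G=4556039168/668679341] → run C
t=32: vr[C=9457/1277 G=4556039168/668679341] → run G
t=33: vr[C=9457/1277 G=5857802752/668679341] → run C
t=34: vr[C=10734/1277 G=5857802752/668679341] → run C
t=35: vr[G=5857802752/668679341] → run G
t=36: vr[G=7159566336/668679341] → run G
t=37: vr[G=8461329920/668679341] → run G
t=38: vr[G=9763093504/668679341] → run G
t=39: (idle)
t=40: (idle)
t=41: (idle)
t=42: (idle)
t=43: (idle)
t=44: (idle)
t=45: (idle)
t=46: (idle)
t=47: (idle)
t=48: (idle)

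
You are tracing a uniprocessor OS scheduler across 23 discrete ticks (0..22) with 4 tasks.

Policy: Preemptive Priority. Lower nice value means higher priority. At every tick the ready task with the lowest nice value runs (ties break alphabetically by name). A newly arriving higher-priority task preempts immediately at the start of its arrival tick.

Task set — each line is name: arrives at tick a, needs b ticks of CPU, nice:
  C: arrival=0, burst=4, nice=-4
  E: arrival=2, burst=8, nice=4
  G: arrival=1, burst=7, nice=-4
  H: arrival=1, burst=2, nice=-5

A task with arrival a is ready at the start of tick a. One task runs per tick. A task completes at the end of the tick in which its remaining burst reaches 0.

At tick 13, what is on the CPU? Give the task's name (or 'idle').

running at tick 13 = E

t=0: ready={C} → run C
t=1: ready={C,G,H} → run H
t=2: ready={C,E,G,H} → run H
t=3: ready={C,E,G} → run C
t=4: ready={C,E,G} → run C
t=5: ready={C,E,G} → run C
t=6: ready={E,G} → run G
t=7: ready={E,G} → run G
t=8: ready={E,G} → run G
t=9: ready={E,G} → run G
t=10: ready={E,G} → run G
t=11: ready={E,G} → run G
t=12: ready={E,G} → run G
t=13: ready={E} → run E
t=14: ready={E} → run E
t=15: ready={E} → run E
t=16: ready={E} → run E
t=17: ready={E} → run E
t=18: ready={E} → run E
t=19: ready={E} → run E
t=20: ready={E} → run E
t=21: (idle)
t=22: (idle)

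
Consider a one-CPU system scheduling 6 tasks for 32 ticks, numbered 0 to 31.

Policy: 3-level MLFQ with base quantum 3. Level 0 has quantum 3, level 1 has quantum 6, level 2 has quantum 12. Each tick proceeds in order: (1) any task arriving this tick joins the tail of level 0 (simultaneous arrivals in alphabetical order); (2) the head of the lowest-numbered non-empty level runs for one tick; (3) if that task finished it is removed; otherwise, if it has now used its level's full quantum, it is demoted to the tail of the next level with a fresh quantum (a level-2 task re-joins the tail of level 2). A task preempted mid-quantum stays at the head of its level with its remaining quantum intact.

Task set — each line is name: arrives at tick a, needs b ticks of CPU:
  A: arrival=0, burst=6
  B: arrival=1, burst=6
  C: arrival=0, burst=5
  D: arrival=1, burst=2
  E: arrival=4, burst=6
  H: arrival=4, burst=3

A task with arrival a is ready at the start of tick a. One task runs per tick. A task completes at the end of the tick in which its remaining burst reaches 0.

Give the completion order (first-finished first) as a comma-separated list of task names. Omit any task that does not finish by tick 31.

completion order = D, H, A, C, B, E

t=0: L0/L1/L2 = AC/-/- → run A
t=1: L0/L1/L2 = ACBD/-/- → run A
t=2: L0/L1/L2 = ACBD/-/- → run A
t=3: L0/L1/L2 = CBD/A/- → run C
t=4: L0/L1/L2 = CBDEH/A/- → run C
t=5: L0/L1/L2 = CBDEH/A/- → run C
t=6: L0/L1/L2 = BDEH/AC/- → run B
t=7: L0/L1/L2 = BDEH/AC/- → run B
t=8: L0/L1/L2 = BDEH/AC/- → run B
t=9: L0/L1/L2 = DEH/ACB/- → run D
t=10: L0/L1/L2 = DEH/ACB/- → run D
t=11: L0/L1/L2 = EH/ACB/- → run E
t=12: L0/L1/L2 = EH/ACB/- → run E
t=13: L0/L1/L2 = EH/ACB/- → run E
t=14: L0/L1/L2 = H/ACBE/- → run H
t=15: L0/L1/L2 = H/ACBE/- → run H
t=16: L0/L1/L2 = H/ACBE/- → run H
t=17: L0/L1/L2 = -/ACBE/- → run A
t=18: L0/L1/L2 = -/ACBE/- → run A
t=19: L0/L1/L2 = -/ACBE/- → run A
t=20: L0/L1/L2 = -/CBE/- → run C
t=21: L0/L1/L2 = -/CBE/- → run C
t=22: L0/L1/L2 = -/BE/- → run B
t=23: L0/L1/L2 = -/BE/- → run B
t=24: L0/L1/L2 = -/BE/- → run B
t=25: L0/L1/L2 = -/E/- → run E
t=26: L0/L1/L2 = -/E/- → run E
t=27: L0/L1/L2 = -/E/- → run E
t=28: (idle)
t=29: (idle)
t=30: (idle)
t=31: (idle)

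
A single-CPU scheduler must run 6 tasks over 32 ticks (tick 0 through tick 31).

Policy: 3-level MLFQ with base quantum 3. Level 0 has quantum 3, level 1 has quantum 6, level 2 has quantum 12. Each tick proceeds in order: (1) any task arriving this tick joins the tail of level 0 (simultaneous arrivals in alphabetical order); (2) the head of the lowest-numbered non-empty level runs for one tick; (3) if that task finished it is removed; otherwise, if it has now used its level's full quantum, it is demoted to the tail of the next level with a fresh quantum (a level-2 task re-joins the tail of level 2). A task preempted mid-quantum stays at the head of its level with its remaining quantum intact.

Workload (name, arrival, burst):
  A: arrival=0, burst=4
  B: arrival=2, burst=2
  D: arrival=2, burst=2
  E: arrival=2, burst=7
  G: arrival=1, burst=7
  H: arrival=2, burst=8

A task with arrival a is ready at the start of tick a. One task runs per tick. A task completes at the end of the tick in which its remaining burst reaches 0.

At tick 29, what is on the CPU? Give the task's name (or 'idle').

running at tick 29 = H

t=0: L0/L1/L2 = A/-/- → run A
t=1: L0/L1/L2 = AG/-/- → run A
t=2: L0/L1/L2 = AGBDEH/-/- → run A
t=3: L0/L1/L2 = GBDEH/A/- → run G
t=4: L0/L1/L2 = GBDEH/A/- → run G
t=5: L0/L1/L2 = GBDEH/A/- → run G
t=6: L0/L1/L2 = BDEH/AG/- → run B
t=7: L0/L1/L2 = BDEH/AG/- → run B
t=8: L0/L1/L2 = DEH/AG/- → run D
t=9: L0/L1/L2 = DEH/AG/- → run D
t=10: L0/L1/L2 = EH/AG/- → run E
t=11: L0/L1/L2 = EH/AG/- → run E
t=12: L0/L1/L2 = EH/AG/- → run E
t=13: L0/L1/L2 = H/AGE/- → run H
t=14: L0/L1/L2 = H/AGE/- → run H
t=15: L0/L1/L2 = H/AGE/- → run H
t=16: L0/L1/L2 = -/AGEH/- → run A
t=17: L0/L1/L2 = -/GEH/- → run G
t=18: L0/L1/L2 = -/GEH/- → run G
t=19: L0/L1/L2 = -/GEH/- → run G
t=20: L0/L1/L2 = -/GEH/- → run G
t=21: L0/L1/L2 = -/EH/- → run E
t=22: L0/L1/L2 = -/EH/- → run E
t=23: L0/L1/L2 = -/EH/- → run E
t=24: L0/L1/L2 = -/EH/- → run E
t=25: L0/L1/L2 = -/H/- → run H
t=26: L0/L1/L2 = -/H/- → run H
t=27: L0/L1/L2 = -/H/- → run H
t=28: L0/L1/L2 = -/H/- → run H
t=29: L0/L1/L2 = -/H/- → run H
t=30: (idle)
t=31: (idle)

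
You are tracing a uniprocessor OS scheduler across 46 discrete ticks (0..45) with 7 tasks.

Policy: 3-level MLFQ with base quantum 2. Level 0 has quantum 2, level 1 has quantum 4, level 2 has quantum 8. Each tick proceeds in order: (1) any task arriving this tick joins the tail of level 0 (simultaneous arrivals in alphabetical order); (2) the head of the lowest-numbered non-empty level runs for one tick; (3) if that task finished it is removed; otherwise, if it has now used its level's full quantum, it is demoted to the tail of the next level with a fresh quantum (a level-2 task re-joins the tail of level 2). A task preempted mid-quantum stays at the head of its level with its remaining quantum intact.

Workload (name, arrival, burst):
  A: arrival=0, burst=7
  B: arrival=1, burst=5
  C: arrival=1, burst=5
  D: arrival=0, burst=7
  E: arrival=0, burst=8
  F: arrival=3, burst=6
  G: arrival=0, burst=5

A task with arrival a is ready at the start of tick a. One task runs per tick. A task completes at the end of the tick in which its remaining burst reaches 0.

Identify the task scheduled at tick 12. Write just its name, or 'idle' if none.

running at tick 12 = F

t=0: L0/L1/L2 = ADEG/-/- → run A
t=1: L0/L1/L2 = ADEGBC/-/- → run A
t=2: L0/L1/L2 = DEGBC/A/- → run D
t=3: L0/L1/L2 = DEGBCF/A/- → run D
t=4: L0/L1/L2 = EGBCF/AD/- → run E
t=5: L0/L1/L2 = EGBCF/AD/- → run E
t=6: L0/L1/L2 = GBCF/ADE/- → run G
t=7: L0/L1/L2 = GBCF/ADE/- → run G
t=8: L0/L1/L2 = BCF/ADEG/- → run B
t=9: L0/L1/L2 = BCF/ADEG/- → run B
t=10: L0/L1/L2 = CF/ADEGB/- → run C
t=11: L0/L1/L2 = CF/ADEGB/- → run C
t=12: L0/L1/L2 = F/ADEGBC/- → run F
t=13: L0/L1/L2 = F/ADEGBC/- → run F
t=14: L0/L1/L2 = -/ADEGBCF/- → run A
t=15: L0/L1/L2 = -/ADEGBCF/- → run A
t=16: L0/L1/L2 = -/ADEGBCF/- → run A
t=17: L0/L1/L2 = -/ADEGBCF/- → run A
t=18: L0/L1/L2 = -/DEGBCF/A → run D
t=19: L0/L1/L2 = -/DEGBCF/A → run D
t=20: L0/L1/L2 = -/DEGBCF/A → run D
t=21: L0/L1/L2 = -/DEGBCF/A → run D
t=22: L0/L1/L2 = -/EGBCF/AD → run E
t=23: L0/L1/L2 = -/EGBCF/AD → run E
t=24: L0/L1/L2 = -/EGBCF/AD → run E
t=25: L0/L1/L2 = -/EGBCF/AD → run E
t=26: L0/L1/L2 = -/GBCF/ADE → run G
t=27: L0/L1/L2 = -/GBCF/ADE → run G
t=28: L0/L1/L2 = -/GBCF/ADE → run G
t=29: L0/L1/L2 = -/BCF/ADE → run B
t=30: L0/L1/L2 = -/BCF/ADE → run B
t=31: L0/L1/L2 = -/BCF/ADE → run B
t=32: L0/L1/L2 = -/CF/ADE → run C
t=33: L0/L1/L2 = -/CF/ADE → run C
t=34: L0/L1/L2 = -/CF/ADE → run C
t=35: L0/L1/L2 = -/F/ADE → run F
t=36: L0/L1/L2 = -/F/ADE → run F
t=37: L0/L1/L2 = -/F/ADE → run F
t=38: L0/L1/L2 = -/F/ADE → run F
t=39: L0/L1/L2 = -/-/ADE → run A
t=40: L0/L1/L2 = -/-/DE → run D
t=41: L0/L1/L2 = -/-/E → run E
t=42: L0/L1/L2 = -/-/E → run E
t=43: (idle)
t=44: (idle)
t=45: (idle)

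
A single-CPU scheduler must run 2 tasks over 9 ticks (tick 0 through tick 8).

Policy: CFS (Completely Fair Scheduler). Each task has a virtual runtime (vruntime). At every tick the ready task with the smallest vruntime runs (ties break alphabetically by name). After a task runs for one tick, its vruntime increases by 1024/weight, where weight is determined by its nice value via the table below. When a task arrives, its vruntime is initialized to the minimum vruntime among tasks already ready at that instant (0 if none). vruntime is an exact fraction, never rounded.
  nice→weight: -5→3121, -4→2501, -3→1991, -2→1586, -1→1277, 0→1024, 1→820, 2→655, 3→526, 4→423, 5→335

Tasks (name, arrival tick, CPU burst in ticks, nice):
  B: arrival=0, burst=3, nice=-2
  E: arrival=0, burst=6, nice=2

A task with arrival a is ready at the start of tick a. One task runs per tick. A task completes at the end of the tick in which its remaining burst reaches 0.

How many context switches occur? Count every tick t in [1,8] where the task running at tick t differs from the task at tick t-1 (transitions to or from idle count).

context switches = 3

t=0: vr[B=0 E=0] → run B
t=1: vr[B=512/793 E=0] → run E
t=2: vr[B=512/793 E=1024/655] → run B
t=3: vr[B=1024/793 E=1024/655] → run B
t=4: vr[E=1024/655] → run E
t=5: vr[E=2048/655] → run E
t=6: vr[E=3072/655] → run E
t=7: vr[E=4096/655] → run E
t=8: vr[E=1024/131] → run E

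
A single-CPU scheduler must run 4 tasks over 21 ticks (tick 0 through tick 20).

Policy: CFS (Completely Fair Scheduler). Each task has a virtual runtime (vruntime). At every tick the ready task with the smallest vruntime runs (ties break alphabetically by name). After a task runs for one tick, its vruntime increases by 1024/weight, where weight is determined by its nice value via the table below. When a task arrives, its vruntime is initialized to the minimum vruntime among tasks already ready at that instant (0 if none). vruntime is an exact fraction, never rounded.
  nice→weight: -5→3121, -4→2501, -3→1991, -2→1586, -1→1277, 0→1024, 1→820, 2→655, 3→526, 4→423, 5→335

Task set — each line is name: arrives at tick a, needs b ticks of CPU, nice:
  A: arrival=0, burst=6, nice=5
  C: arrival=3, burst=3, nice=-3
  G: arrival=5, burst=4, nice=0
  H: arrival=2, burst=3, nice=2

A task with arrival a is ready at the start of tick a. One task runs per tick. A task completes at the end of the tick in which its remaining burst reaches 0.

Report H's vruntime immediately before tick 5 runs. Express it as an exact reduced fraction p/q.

t=0: vr[A=0] → run A
t=1: vr[A=1024/335] → run A
t=2: vr[A=2048/335 H=2048/335] → run A
t=3: vr[A=3072/335 C=2048/335 H=2048/335] → run C
t=4: vr[A=3072/335 C=4420608/666985 H=2048/335] → run H
t=5: vr[A=3072/335 C=4420608/666985 G=4420608/666985 H=336896/43885] → run C
t=6: vr[A=3072/335 C=4763648/666985 G=4420608/666985 H=336896/43885] → run G
t=7: vr[A=3072/335 C=4763648/666985 G=5087593/666985 H=336896/43885] → run C
t=8: vr[A=3072/335 G=5087593/666985 H=336896/43885] → run G
t=9: vr[A=3072/335 G=5754578/666985 H=336896/43885] → run H
t=10: vr[A=3072/335 G=5754578/666985 H=405504/43885] → run G
t=11: vr[A=3072/335 G=6421563/666985 H=405504/43885] → run A
t=12: vr[A=4096/335 G=6421563/666985 H=405504/43885] → run H
t=13: vr[A=4096/335 G=6421563/666985] → run G
t=14: vr[A=4096/335] → run A
t=15: vr[A=1024/67] → run A
t=16: (idle)
t=17: (idle)
t=18: (idle)
t=19: (idle)
t=20: (idle)

vruntime(H, start of tick 5) = 336896/43885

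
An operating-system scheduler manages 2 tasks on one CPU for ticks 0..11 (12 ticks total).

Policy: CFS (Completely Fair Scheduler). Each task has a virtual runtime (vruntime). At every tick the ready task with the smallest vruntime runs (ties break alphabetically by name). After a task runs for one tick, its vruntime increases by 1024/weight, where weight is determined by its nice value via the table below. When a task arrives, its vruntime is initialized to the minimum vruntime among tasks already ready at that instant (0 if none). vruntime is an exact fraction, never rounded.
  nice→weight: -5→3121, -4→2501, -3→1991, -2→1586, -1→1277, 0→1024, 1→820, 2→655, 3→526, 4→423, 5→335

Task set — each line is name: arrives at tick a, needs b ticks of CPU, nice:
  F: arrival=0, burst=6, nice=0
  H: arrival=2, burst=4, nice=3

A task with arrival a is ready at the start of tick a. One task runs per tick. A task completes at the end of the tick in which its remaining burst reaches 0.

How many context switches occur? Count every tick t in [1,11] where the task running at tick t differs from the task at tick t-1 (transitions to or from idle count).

t=0: vr[F=0] → run F
t=1: vr[F=1] → run F
t=2: vr[F=2 H=2] → run F
t=3: vr[F=3 H=2] → run H
t=4: vr[F=3 H=1038/263] → run F
t=5: vr[F=4 H=1038/263] → run H
t=6: vr[F=4 H=1550/263] → run F
t=7: vr[F=5 H=1550/263] → run F
t=8: vr[H=1550/263] → run H
t=9: vr[H=2062/263] → run H
t=10: (idle)
t=11: (idle)

context switches = 6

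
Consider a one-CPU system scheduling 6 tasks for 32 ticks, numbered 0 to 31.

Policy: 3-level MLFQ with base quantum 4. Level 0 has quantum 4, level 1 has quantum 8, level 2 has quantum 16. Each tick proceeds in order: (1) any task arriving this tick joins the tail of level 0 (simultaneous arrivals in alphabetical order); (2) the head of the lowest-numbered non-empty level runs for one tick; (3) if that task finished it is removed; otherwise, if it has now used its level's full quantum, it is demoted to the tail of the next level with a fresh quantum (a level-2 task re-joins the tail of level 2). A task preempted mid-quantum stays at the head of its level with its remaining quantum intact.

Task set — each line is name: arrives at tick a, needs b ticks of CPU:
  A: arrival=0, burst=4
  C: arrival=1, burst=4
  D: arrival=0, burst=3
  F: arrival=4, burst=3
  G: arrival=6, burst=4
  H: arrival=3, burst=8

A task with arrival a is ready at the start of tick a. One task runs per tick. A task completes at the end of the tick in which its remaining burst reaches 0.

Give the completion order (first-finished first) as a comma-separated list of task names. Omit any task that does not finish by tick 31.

completion order = A, D, C, F, G, H

t=0: L0/L1/L2 = AD/-/- → run A
t=1: L0/L1/L2 = ADC/-/- → run A
t=2: L0/L1/L2 = ADC/-/- → run A
t=3: L0/L1/L2 = ADCH/-/- → run A
t=4: L0/L1/L2 = DCHF/-/- → run D
t=5: L0/L1/L2 = DCHF/-/- → run D
t=6: L0/L1/L2 = DCHFG/-/- → run D
t=7: L0/L1/L2 = CHFG/-/- → run C
t=8: L0/L1/L2 = CHFG/-/- → run C
t=9: L0/L1/L2 = CHFG/-/- → run C
t=10: L0/L1/L2 = CHFG/-/- → run C
t=11: L0/L1/L2 = HFG/-/- → run H
t=12: L0/L1/L2 = HFG/-/- → run H
t=13: L0/L1/L2 = HFG/-/- → run H
t=14: L0/L1/L2 = HFG/-/- → run H
t=15: L0/L1/L2 = FG/H/- → run F
t=16: L0/L1/L2 = FG/H/- → run F
t=17: L0/L1/L2 = FG/H/- → run F
t=18: L0/L1/L2 = G/H/- → run G
t=19: L0/L1/L2 = G/H/- → run G
t=20: L0/L1/L2 = G/H/- → run G
t=21: L0/L1/L2 = G/H/- → run G
t=22: L0/L1/L2 = -/H/- → run H
t=23: L0/L1/L2 = -/H/- → run H
t=24: L0/L1/L2 = -/H/- → run H
t=25: L0/L1/L2 = -/H/- → run H
t=26: (idle)
t=27: (idle)
t=28: (idle)
t=29: (idle)
t=30: (idle)
t=31: (idle)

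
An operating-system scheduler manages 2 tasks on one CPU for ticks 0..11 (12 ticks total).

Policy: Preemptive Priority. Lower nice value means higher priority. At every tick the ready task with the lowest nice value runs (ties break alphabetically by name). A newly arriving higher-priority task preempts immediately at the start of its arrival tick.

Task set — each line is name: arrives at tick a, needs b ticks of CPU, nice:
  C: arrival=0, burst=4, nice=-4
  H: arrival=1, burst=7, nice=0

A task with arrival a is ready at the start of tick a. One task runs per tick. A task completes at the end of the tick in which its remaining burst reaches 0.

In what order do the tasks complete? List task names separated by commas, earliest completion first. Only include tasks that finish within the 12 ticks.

completion order = C, H

t=0: ready={C} → run C
t=1: ready={C,H} → run C
t=2: ready={C,H} → run C
t=3: ready={C,H} → run C
t=4: ready={H} → run H
t=5: ready={H} → run H
t=6: ready={H} → run H
t=7: ready={H} → run H
t=8: ready={H} → run H
t=9: ready={H} → run H
t=10: ready={H} → run H
t=11: (idle)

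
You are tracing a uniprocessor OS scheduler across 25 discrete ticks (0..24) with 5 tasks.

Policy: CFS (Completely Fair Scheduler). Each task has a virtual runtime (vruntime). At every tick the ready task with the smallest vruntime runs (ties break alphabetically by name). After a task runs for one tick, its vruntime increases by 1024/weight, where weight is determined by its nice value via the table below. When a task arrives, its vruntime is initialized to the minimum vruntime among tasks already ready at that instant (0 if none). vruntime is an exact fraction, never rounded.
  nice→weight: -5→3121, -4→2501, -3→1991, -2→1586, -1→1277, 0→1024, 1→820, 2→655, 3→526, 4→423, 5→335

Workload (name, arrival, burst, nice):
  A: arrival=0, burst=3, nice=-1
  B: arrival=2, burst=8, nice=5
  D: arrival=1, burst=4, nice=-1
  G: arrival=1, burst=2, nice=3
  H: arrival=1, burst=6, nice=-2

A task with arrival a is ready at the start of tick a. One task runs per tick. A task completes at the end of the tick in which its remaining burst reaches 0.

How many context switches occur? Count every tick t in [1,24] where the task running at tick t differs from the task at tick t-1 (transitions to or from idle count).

t=0: vr[A=0] → run A
t=1: vr[A=1024/1277 D=1024/1277 G=1024/1277 H=1024/1277] → run A
t=2: vr[A=2048/1277 B=1024/1277 D=1024/1277 G=1024/1277 H=1024/1277] → run B
t=3: vr[A=2048/1277 B=1650688/427795 D=1024/1277 G=1024/1277 H=1024/1277] → run D
t=4: vr[A=2048/1277 B=1650688/427795 D=2048/1277 G=1024/1277 H=1024/1277] → run G
t=5: vr[A=2048/1277 B=1650688/427795 D=2048/1277 G=923136/335851 H=1024/1277] → run H
t=6: vr[A=2048/1277 B=1650688/427795 D=2048/1277 G=923136/335851 H=1465856/1012661] → run H
t=7: vr[A=2048/1277 B=1650688/427795 D=2048/1277 G=923136/335851 H=2119680/1012661] → run A
t=8: vr[B=1650688/427795 D=2048/1277 G=923136/335851 H=2119680/1012661] → run D
t=9: vr[B=1650688/427795 D=3072/1277 G=923136/335851 H=2119680/1012661] → run H
t=10: vr[B=1650688/427795 D=3072/1277 G=923136/335851 H=2773504/1012661] → run D
t=11: vr[B=1650688/427795 D=4096/1277 G=923136/335851 H=2773504/1012661] → run H
t=12: vr[B=1650688/427795 D=4096/1277 G=923136/335851 H=3427328/1012661] → run G
t=13: vr[B=1650688/427795 D=4096/1277 H=3427328/1012661] → run D
t=14: vr[B=1650688/427795 H=3427328/1012661] → run H
t=15: vr[B=1650688/427795 H=4081152/1012661] → run B
t=16: vr[B=2958336/427795 H=4081152/1012661] → run H
t=17: vr[B=2958336/427795] → run B
t=18: vr[B=4265984/427795] → run B
t=19: vr[B=5573632/427795] → run B
t=20: vr[B=1376256/85559] → run B
t=21: vr[B=8188928/427795] → run B
t=22: vr[B=9496576/427795] → run B
t=23: (idle)
t=24: (idle)

context switches = 16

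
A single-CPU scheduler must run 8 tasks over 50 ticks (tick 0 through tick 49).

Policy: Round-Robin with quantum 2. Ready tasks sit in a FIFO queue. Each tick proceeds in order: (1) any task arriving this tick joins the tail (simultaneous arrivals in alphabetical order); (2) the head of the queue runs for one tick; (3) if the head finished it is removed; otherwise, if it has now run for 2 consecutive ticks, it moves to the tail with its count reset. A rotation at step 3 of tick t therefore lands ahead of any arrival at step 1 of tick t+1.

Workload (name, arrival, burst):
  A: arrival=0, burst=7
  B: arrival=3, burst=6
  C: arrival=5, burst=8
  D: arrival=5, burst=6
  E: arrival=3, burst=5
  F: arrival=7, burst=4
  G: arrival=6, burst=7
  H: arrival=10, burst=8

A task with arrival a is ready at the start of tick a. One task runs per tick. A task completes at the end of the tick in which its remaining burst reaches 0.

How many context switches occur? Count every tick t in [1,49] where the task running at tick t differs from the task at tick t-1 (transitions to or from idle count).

context switches = 25

t=0: queue=[A] q_used=0 → run A
t=1: queue=[A] q_used=1 → run A
t=2: queue=[A] q_used=0 → run A
t=3: queue=[A,B,E] q_used=1 → run A
t=4: queue=[B,E,A] q_used=0 → run B
t=5: queue=[B,E,A,C,D] q_used=1 → run B
t=6: queue=[E,A,C,D,B,G] q_used=0 → run E
t=7: queue=[E,A,C,D,B,G,F] q_used=1 → run E
t=8: queue=[A,C,D,B,G,F,E] q_used=0 → run A
t=9: queue=[A,C,D,B,G,F,E] q_used=1 → run A
t=10: queue=[C,D,B,G,F,E,A,H] q_used=0 → run C
t=11: queue=[C,D,B,G,F,E,A,H] q_used=1 → run C
t=12: queue=[D,B,G,F,E,A,H,C] q_used=0 → run D
t=13: queue=[D,B,G,F,E,A,H,C] q_used=1 → run D
t=14: queue=[B,G,F,E,A,H,C,D] q_used=0 → run B
t=15: queue=[B,G,F,E,A,H,C,D] q_used=1 → run B
t=16: queue=[G,F,E,A,H,C,D,B] q_used=0 → run G
t=17: queue=[G,F,E,A,H,C,D,B] q_used=1 → run G
t=18: queue=[F,E,A,H,C,D,B,G] q_used=0 → run F
t=19: queue=[F,E,A,H,C,D,B,G] q_used=1 → run F
t=20: queue=[E,A,H,C,D,B,G,F] q_used=0 → run E
t=21: queue=[E,A,H,C,D,B,G,F] q_used=1 → run E
t=22: queue=[A,H,C,D,B,G,F,E] q_used=0 → run A
t=23: queue=[H,C,D,B,G,F,E] q_used=0 → run H
t=24: queue=[H,C,D,B,G,F,E] q_used=1 → run H
t=25: queue=[C,D,B,G,F,E,H] q_used=0 → run C
t=26: queue=[C,D,B,G,F,E,H] q_used=1 → run C
t=27: queue=[D,B,G,F,E,H,C] q_used=0 → run D
t=28: queue=[D,B,G,F,E,H,C] q_used=1 → run D
t=29: queue=[B,G,F,E,H,C,D] q_used=0 → run B
t=30: queue=[B,G,F,E,H,C,D] q_used=1 → run B
t=31: queue=[G,F,E,H,C,D] q_used=0 → run G
t=32: queue=[G,F,E,H,C,D] q_used=1 → run G
t=33: queue=[F,E,H,C,D,G] q_used=0 → run F
t=34: queue=[F,E,H,C,D,G] q_used=1 → run F
t=35: queue=[E,H,C,D,G] q_used=0 → run E
t=36: queue=[H,C,D,G] q_used=0 → run H
t=37: queue=[H,C,D,G] q_used=1 → run H
t=38: queue=[C,D,G,H] q_used=0 → run C
t=39: queue=[C,D,G,H] q_used=1 → run C
t=40: queue=[D,G,H,C] q_used=0 → run D
t=41: queue=[D,G,H,C] q_used=1 → run D
t=42: queue=[G,H,C] q_used=0 → run G
t=43: queue=[G,H,C] q_used=1 → run G
t=44: queue=[H,C,G] q_used=0 → run H
t=45: queue=[H,C,G] q_used=1 → run H
t=46: queue=[C,G,H] q_used=0 → run C
t=47: queue=[C,G,H] q_used=1 → run C
t=48: queue=[G,H] q_used=0 → run G
t=49: queue=[H] q_used=0 → run H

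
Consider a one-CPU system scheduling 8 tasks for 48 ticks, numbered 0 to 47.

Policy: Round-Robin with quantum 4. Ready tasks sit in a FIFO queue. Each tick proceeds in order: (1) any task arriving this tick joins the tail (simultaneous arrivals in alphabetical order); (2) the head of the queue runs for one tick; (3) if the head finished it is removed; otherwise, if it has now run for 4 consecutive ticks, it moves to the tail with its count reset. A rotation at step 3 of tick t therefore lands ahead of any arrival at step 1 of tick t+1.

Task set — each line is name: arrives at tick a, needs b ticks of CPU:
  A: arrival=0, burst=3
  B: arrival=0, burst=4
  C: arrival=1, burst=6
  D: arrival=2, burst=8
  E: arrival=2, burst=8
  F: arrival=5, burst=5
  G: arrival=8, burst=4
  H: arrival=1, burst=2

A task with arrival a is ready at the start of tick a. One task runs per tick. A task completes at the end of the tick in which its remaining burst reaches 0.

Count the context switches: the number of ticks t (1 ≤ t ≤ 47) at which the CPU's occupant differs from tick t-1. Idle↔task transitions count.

t=0: queue=[A,B] q_used=0 → run A
t=1: queue=[A,B,C,H] q_used=1 → run A
t=2: queue=[A,B,C,H,D,E] q_used=2 → run A
t=3: queue=[B,C,H,D,E] q_used=0 → run B
t=4: queue=[B,C,H,D,E] q_used=1 → run B
t=5: queue=[B,C,H,D,E,F] q_used=2 → run B
t=6: queue=[B,C,H,D,E,F] q_used=3 → run B
t=7: queue=[C,H,D,E,F] q_used=0 → run C
t=8: queue=[C,H,D,E,F,G] q_used=1 → run C
t=9: queue=[C,H,D,E,F,G] q_used=2 → run C
t=10: queue=[C,H,D,E,F,G] q_used=3 → run C
t=11: queue=[H,D,E,F,G,C] q_used=0 → run H
t=12: queue=[H,D,E,F,G,C] q_used=1 → run H
t=13: queue=[D,E,F,G,C] q_used=0 → run D
t=14: queue=[D,E,F,G,C] q_used=1 → run D
t=15: queue=[D,E,F,G,C] q_used=2 → run D
t=16: queue=[D,E,F,G,C] q_used=3 → run D
t=17: queue=[E,F,G,C,D] q_used=0 → run E
t=18: queue=[E,F,G,C,D] q_used=1 → run E
t=19: queue=[E,F,G,C,D] q_used=2 → run E
t=20: queue=[E,F,G,C,D] q_used=3 → run E
t=21: queue=[F,G,C,D,E] q_used=0 → run F
t=22: queue=[F,G,C,D,E] q_used=1 → run F
t=23: queue=[F,G,C,D,E] q_used=2 → run F
t=24: queue=[F,G,C,D,E] q_used=3 → run F
t=25: queue=[G,C,D,E,F] q_used=0 → run G
t=26: queue=[G,C,D,E,F] q_used=1 → run G
t=27: queue=[G,C,D,E,F] q_used=2 → run G
t=28: queue=[G,C,D,E,F] q_used=3 → run G
t=29: queue=[C,D,E,F] q_used=0 → run C
t=30: queue=[C,D,E,F] q_used=1 → run C
t=31: queue=[D,E,F] q_used=0 → run D
t=32: queue=[D,E,F] q_used=1 → run D
t=33: queue=[D,E,F] q_used=2 → run D
t=34: queue=[D,E,F] q_used=3 → run D
t=35: queue=[E,F] q_used=0 → run E
t=36: queue=[E,F] q_used=1 → run E
t=37: queue=[E,F] q_used=2 → run E
t=38: queue=[E,F] q_used=3 → run E
t=39: queue=[F] q_used=0 → run F
t=40: (idle)
t=41: (idle)
t=42: (idle)
t=43: (idle)
t=44: (idle)
t=45: (idle)
t=46: (idle)
t=47: (idle)

context switches = 12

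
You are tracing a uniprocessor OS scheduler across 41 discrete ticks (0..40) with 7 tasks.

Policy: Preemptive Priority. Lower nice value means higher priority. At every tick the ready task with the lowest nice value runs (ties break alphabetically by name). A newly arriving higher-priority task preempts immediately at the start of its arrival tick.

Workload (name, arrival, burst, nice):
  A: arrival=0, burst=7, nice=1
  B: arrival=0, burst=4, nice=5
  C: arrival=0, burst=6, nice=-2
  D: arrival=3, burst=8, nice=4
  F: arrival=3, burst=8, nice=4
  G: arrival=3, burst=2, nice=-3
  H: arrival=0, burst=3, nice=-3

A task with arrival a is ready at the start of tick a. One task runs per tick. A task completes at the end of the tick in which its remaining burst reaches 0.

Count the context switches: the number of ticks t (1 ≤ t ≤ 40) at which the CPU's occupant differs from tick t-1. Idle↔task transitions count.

t=0: ready={A,B,C,H} → run H
t=1: ready={A,B,C,H} → run H
t=2: ready={A,B,C,H} → run H
t=3: ready={A,B,C,D,F,G} → run G
t=4: ready={A,B,C,D,F,G} → run G
t=5: ready={A,B,C,D,F} → run C
t=6: ready={A,B,C,D,F} → run C
t=7: ready={A,B,C,D,F} → run C
t=8: ready={A,B,C,D,F} → run C
t=9: ready={A,B,C,D,F} → run C
t=10: ready={A,B,C,D,F} → run C
t=11: ready={A,B,D,F} → run A
t=12: ready={A,B,D,F} → run A
t=13: ready={A,B,D,F} → run A
t=14: ready={A,B,D,F} → run A
t=15: ready={A,B,D,F} → run A
t=16: ready={A,B,D,F} → run A
t=17: ready={A,B,D,F} → run A
t=18: ready={B,D,F} → run D
t=19: ready={B,D,F} → run D
t=20: ready={B,D,F} → run D
t=21: ready={B,D,F} → run D
t=22: ready={B,D,F} → run D
t=23: ready={B,D,F} → run D
t=24: ready={B,D,F} → run D
t=25: ready={B,D,F} → run D
t=26: ready={B,F} → run F
t=27: ready={B,F} → run F
t=28: ready={B,F} → run F
t=29: ready={B,F} → run F
t=30: ready={B,F} → run F
t=31: ready={B,F} → run F
t=32: ready={B,F} → run F
t=33: ready={B,F} → run F
t=34: ready={B} → run B
t=35: ready={B} → run B
t=36: ready={B} → run B
t=37: ready={B} → run B
t=38: (idle)
t=39: (idle)
t=40: (idle)

context switches = 7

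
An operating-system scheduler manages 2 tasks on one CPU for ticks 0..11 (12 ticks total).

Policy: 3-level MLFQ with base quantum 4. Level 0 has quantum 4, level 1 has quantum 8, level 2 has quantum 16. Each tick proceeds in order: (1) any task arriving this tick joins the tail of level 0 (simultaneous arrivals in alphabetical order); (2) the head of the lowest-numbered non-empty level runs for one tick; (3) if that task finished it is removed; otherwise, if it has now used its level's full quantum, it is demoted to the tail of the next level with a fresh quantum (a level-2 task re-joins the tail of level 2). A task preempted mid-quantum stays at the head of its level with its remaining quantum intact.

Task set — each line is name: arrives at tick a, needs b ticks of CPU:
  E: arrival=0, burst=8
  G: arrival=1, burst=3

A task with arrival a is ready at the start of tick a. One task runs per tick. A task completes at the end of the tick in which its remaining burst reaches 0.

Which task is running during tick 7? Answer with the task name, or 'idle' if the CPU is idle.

running at tick 7 = E

t=0: L0/L1/L2 = E/-/- → run E
t=1: L0/L1/L2 = EG/-/- → run E
t=2: L0/L1/L2 = EG/-/- → run E
t=3: L0/L1/L2 = EG/-/- → run E
t=4: L0/L1/L2 = G/E/- → run G
t=5: L0/L1/L2 = G/E/- → run G
t=6: L0/L1/L2 = G/E/- → run G
t=7: L0/L1/L2 = -/E/- → run E
t=8: L0/L1/L2 = -/E/- → run E
t=9: L0/L1/L2 = -/E/- → run E
t=10: L0/L1/L2 = -/E/- → run E
t=11: (idle)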